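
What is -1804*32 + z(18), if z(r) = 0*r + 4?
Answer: -57724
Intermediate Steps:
z(r) = 4 (z(r) = 0 + 4 = 4)
-1804*32 + z(18) = -1804*32 + 4 = -451*128 + 4 = -57728 + 4 = -57724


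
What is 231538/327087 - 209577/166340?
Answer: -30035881279/54407651580 ≈ -0.55205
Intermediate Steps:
231538/327087 - 209577/166340 = -30035881279/54407651580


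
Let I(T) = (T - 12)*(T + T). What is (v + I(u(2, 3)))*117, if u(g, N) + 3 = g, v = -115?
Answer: -10413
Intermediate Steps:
u(g, N) = -3 + g
I(T) = 2*T*(-12 + T) (I(T) = (-12 + T)*(2*T) = 2*T*(-12 + T))
(v + I(u(2, 3)))*117 = (-115 + 2*(-3 + 2)*(-12 + (-3 + 2)))*117 = (-115 + 2*(-1)*(-12 - 1))*117 = (-115 + 2*(-1)*(-13))*117 = (-115 + 26)*117 = -89*117 = -10413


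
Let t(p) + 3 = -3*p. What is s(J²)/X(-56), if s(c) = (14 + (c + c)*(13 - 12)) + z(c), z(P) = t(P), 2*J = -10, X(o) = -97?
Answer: 14/97 ≈ 0.14433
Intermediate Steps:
J = -5 (J = (½)*(-10) = -5)
t(p) = -3 - 3*p
z(P) = -3 - 3*P
s(c) = 11 - c (s(c) = (14 + (c + c)*(13 - 12)) + (-3 - 3*c) = (14 + (2*c)*1) + (-3 - 3*c) = (14 + 2*c) + (-3 - 3*c) = 11 - c)
s(J²)/X(-56) = (11 - 1*(-5)²)/(-97) = (11 - 1*25)*(-1/97) = (11 - 25)*(-1/97) = -14*(-1/97) = 14/97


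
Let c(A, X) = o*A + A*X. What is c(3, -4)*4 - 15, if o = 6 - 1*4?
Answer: -39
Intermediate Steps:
o = 2 (o = 6 - 4 = 2)
c(A, X) = 2*A + A*X
c(3, -4)*4 - 15 = (3*(2 - 4))*4 - 15 = (3*(-2))*4 - 15 = -6*4 - 15 = -24 - 15 = -39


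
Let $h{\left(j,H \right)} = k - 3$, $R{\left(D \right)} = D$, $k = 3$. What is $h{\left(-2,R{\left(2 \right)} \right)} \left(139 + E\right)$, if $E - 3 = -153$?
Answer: $0$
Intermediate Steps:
$E = -150$ ($E = 3 - 153 = -150$)
$h{\left(j,H \right)} = 0$ ($h{\left(j,H \right)} = 3 - 3 = 0$)
$h{\left(-2,R{\left(2 \right)} \right)} \left(139 + E\right) = 0 \left(139 - 150\right) = 0 \left(-11\right) = 0$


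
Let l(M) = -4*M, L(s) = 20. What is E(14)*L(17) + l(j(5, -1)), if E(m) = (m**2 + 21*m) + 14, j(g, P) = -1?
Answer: 10084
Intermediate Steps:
E(m) = 14 + m**2 + 21*m
E(14)*L(17) + l(j(5, -1)) = (14 + 14**2 + 21*14)*20 - 4*(-1) = (14 + 196 + 294)*20 + 4 = 504*20 + 4 = 10080 + 4 = 10084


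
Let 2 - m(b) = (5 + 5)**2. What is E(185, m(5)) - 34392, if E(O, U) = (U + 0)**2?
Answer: -24788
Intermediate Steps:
m(b) = -98 (m(b) = 2 - (5 + 5)**2 = 2 - 1*10**2 = 2 - 1*100 = 2 - 100 = -98)
E(O, U) = U**2
E(185, m(5)) - 34392 = (-98)**2 - 34392 = 9604 - 34392 = -24788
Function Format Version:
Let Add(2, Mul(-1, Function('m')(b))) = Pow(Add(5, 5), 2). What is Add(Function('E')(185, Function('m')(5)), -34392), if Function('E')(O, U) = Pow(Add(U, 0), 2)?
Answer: -24788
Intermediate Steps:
Function('m')(b) = -98 (Function('m')(b) = Add(2, Mul(-1, Pow(Add(5, 5), 2))) = Add(2, Mul(-1, Pow(10, 2))) = Add(2, Mul(-1, 100)) = Add(2, -100) = -98)
Function('E')(O, U) = Pow(U, 2)
Add(Function('E')(185, Function('m')(5)), -34392) = Add(Pow(-98, 2), -34392) = Add(9604, -34392) = -24788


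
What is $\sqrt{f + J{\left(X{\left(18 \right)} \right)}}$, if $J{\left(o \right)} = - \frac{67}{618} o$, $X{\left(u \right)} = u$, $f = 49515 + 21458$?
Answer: $\frac{\sqrt{752931854}}{103} \approx 266.4$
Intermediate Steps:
$f = 70973$
$J{\left(o \right)} = - \frac{67 o}{618}$ ($J{\left(o \right)} = \left(-67\right) \frac{1}{618} o = - \frac{67 o}{618}$)
$\sqrt{f + J{\left(X{\left(18 \right)} \right)}} = \sqrt{70973 - \frac{201}{103}} = \sqrt{\frac{7310018}{103}} = \frac{\sqrt{752931854}}{103}$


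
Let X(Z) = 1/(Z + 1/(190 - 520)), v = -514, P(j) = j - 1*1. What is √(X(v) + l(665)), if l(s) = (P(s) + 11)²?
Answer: √13108916052955695/169621 ≈ 675.00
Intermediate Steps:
P(j) = -1 + j (P(j) = j - 1 = -1 + j)
l(s) = (10 + s)² (l(s) = ((-1 + s) + 11)² = (10 + s)²)
X(Z) = 1/(-1/330 + Z) (X(Z) = 1/(Z + 1/(-330)) = 1/(Z - 1/330) = 1/(-1/330 + Z))
√(X(v) + l(665)) = √(330/(-1 + 330*(-514)) + (10 + 665)²) = √(330/(-1 - 169620) + 675²) = √(330/(-169621) + 455625) = √(330*(-1/169621) + 455625) = √(-330/169621 + 455625) = √(77283567795/169621) = √13108916052955695/169621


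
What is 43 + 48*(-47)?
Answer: -2213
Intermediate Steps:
43 + 48*(-47) = 43 - 2256 = -2213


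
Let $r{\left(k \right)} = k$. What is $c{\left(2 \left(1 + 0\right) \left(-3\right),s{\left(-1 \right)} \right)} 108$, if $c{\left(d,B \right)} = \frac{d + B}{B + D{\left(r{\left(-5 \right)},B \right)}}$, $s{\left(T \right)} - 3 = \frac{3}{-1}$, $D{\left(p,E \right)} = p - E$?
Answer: $\frac{648}{5} \approx 129.6$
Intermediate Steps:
$s{\left(T \right)} = 0$ ($s{\left(T \right)} = 3 + \frac{3}{-1} = 3 + 3 \left(-1\right) = 3 - 3 = 0$)
$c{\left(d,B \right)} = - \frac{B}{5} - \frac{d}{5}$ ($c{\left(d,B \right)} = \frac{d + B}{B - \left(5 + B\right)} = \frac{B + d}{-5} = \left(B + d\right) \left(- \frac{1}{5}\right) = - \frac{B}{5} - \frac{d}{5}$)
$c{\left(2 \left(1 + 0\right) \left(-3\right),s{\left(-1 \right)} \right)} 108 = \left(\left(- \frac{1}{5}\right) 0 - \frac{2 \left(1 + 0\right) \left(-3\right)}{5}\right) 108 = \left(0 - \frac{2 \cdot 1 \left(-3\right)}{5}\right) 108 = \left(0 - \frac{2 \left(-3\right)}{5}\right) 108 = \left(0 - - \frac{6}{5}\right) 108 = \left(0 + \frac{6}{5}\right) 108 = \frac{6}{5} \cdot 108 = \frac{648}{5}$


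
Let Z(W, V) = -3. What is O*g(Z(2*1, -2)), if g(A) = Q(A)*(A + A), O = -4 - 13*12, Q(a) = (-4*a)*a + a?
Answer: -37440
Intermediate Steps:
Q(a) = a - 4*a**2 (Q(a) = -4*a**2 + a = a - 4*a**2)
O = -160 (O = -4 - 156 = -160)
g(A) = 2*A**2*(1 - 4*A) (g(A) = (A*(1 - 4*A))*(A + A) = (A*(1 - 4*A))*(2*A) = 2*A**2*(1 - 4*A))
O*g(Z(2*1, -2)) = -160*(-3)**2*(2 - 8*(-3)) = -1440*(2 + 24) = -1440*26 = -160*234 = -37440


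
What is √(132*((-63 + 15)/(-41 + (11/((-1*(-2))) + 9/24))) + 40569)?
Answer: √3217612137/281 ≈ 201.86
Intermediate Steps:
√(132*((-63 + 15)/(-41 + (11/((-1*(-2))) + 9/24))) + 40569) = √(132*(-48/(-41 + (11/2 + 9*(1/24)))) + 40569) = √(132*(-48/(-41 + (11*(½) + 3/8))) + 40569) = √(132*(-48/(-41 + (11/2 + 3/8))) + 40569) = √(132*(-48/(-41 + 47/8)) + 40569) = √(132*(-48/(-281/8)) + 40569) = √(132*(-48*(-8/281)) + 40569) = √(132*(384/281) + 40569) = √(50688/281 + 40569) = √(11450577/281) = √3217612137/281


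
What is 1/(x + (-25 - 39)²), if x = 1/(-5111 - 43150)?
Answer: 48261/197677055 ≈ 0.00024414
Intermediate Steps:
x = -1/48261 (x = 1/(-48261) = -1/48261 ≈ -2.0721e-5)
1/(x + (-25 - 39)²) = 1/(-1/48261 + (-25 - 39)²) = 1/(-1/48261 + (-64)²) = 1/(-1/48261 + 4096) = 1/(197677055/48261) = 48261/197677055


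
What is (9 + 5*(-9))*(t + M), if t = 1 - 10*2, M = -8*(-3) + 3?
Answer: -288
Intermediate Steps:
M = 27 (M = 24 + 3 = 27)
t = -19 (t = 1 - 20 = -19)
(9 + 5*(-9))*(t + M) = (9 + 5*(-9))*(-19 + 27) = (9 - 45)*8 = -36*8 = -288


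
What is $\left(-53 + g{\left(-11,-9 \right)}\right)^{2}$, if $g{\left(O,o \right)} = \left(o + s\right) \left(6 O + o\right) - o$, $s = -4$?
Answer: $866761$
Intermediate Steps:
$g{\left(O,o \right)} = - o + \left(-4 + o\right) \left(o + 6 O\right)$ ($g{\left(O,o \right)} = \left(o - 4\right) \left(6 O + o\right) - o = \left(-4 + o\right) \left(o + 6 O\right) - o = - o + \left(-4 + o\right) \left(o + 6 O\right)$)
$\left(-53 + g{\left(-11,-9 \right)}\right)^{2} = \left(-53 + \left(\left(-9\right)^{2} - -264 - -45 + 6 \left(-11\right) \left(-9\right)\right)\right)^{2} = \left(-53 + \left(81 + 264 + 45 + 594\right)\right)^{2} = \left(-53 + 984\right)^{2} = 931^{2} = 866761$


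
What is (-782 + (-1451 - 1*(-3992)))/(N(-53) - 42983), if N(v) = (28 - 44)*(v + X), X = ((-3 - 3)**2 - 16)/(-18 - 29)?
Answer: -82673/1980025 ≈ -0.041754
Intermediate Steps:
X = -20/47 (X = ((-6)**2 - 16)/(-47) = (36 - 16)*(-1/47) = 20*(-1/47) = -20/47 ≈ -0.42553)
N(v) = 320/47 - 16*v (N(v) = (28 - 44)*(v - 20/47) = -16*(-20/47 + v) = 320/47 - 16*v)
(-782 + (-1451 - 1*(-3992)))/(N(-53) - 42983) = (-782 + (-1451 - 1*(-3992)))/((320/47 - 16*(-53)) - 42983) = (-782 + (-1451 + 3992))/((320/47 + 848) - 42983) = (-782 + 2541)/(40176/47 - 42983) = 1759/(-1980025/47) = 1759*(-47/1980025) = -82673/1980025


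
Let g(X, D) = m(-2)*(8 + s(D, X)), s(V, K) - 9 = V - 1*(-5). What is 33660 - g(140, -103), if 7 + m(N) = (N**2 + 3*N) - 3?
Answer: 32688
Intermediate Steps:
s(V, K) = 14 + V (s(V, K) = 9 + (V - 1*(-5)) = 9 + (V + 5) = 9 + (5 + V) = 14 + V)
m(N) = -10 + N**2 + 3*N (m(N) = -7 + ((N**2 + 3*N) - 3) = -7 + (-3 + N**2 + 3*N) = -10 + N**2 + 3*N)
g(X, D) = -264 - 12*D (g(X, D) = (-10 + (-2)**2 + 3*(-2))*(8 + (14 + D)) = (-10 + 4 - 6)*(22 + D) = -12*(22 + D) = -264 - 12*D)
33660 - g(140, -103) = 33660 - (-264 - 12*(-103)) = 33660 - (-264 + 1236) = 33660 - 1*972 = 33660 - 972 = 32688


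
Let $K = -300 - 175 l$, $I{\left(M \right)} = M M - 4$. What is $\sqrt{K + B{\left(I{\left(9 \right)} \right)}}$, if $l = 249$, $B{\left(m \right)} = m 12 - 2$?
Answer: $i \sqrt{42953} \approx 207.25 i$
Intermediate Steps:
$I{\left(M \right)} = -4 + M^{2}$ ($I{\left(M \right)} = M^{2} - 4 = -4 + M^{2}$)
$B{\left(m \right)} = -2 + 12 m$ ($B{\left(m \right)} = 12 m - 2 = -2 + 12 m$)
$K = -43875$ ($K = -300 - 43575 = -43875$)
$\sqrt{K + B{\left(I{\left(9 \right)} \right)}} = \sqrt{-43875 - \left(2 - 12 \left(-4 + 9^{2}\right)\right)} = \sqrt{-43875 - \left(2 - 12 \left(-4 + 81\right)\right)} = \sqrt{-43875 + \left(-2 + 12 \cdot 77\right)} = \sqrt{-43875 + \left(-2 + 924\right)} = \sqrt{-43875 + 922} = \sqrt{-42953} = i \sqrt{42953}$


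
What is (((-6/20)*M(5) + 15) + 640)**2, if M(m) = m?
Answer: 1708249/4 ≈ 4.2706e+5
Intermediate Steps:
(((-6/20)*M(5) + 15) + 640)**2 = ((-6/20*5 + 15) + 640)**2 = ((-6*1/20*5 + 15) + 640)**2 = ((-3/10*5 + 15) + 640)**2 = ((-3/2 + 15) + 640)**2 = (27/2 + 640)**2 = (1307/2)**2 = 1708249/4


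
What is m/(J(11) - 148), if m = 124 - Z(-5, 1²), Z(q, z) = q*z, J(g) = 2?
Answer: -129/146 ≈ -0.88356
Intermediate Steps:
m = 129 (m = 124 - (-5)*1² = 124 - (-5) = 124 - 1*(-5) = 124 + 5 = 129)
m/(J(11) - 148) = 129/(2 - 148) = 129/(-146) = -1/146*129 = -129/146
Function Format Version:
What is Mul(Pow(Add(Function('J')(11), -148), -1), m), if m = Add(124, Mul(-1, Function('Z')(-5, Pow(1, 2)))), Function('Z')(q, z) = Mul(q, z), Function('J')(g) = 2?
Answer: Rational(-129, 146) ≈ -0.88356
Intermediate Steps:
m = 129 (m = Add(124, Mul(-1, Mul(-5, Pow(1, 2)))) = Add(124, Mul(-1, Mul(-5, 1))) = Add(124, Mul(-1, -5)) = Add(124, 5) = 129)
Mul(Pow(Add(Function('J')(11), -148), -1), m) = Mul(Pow(Add(2, -148), -1), 129) = Mul(Pow(-146, -1), 129) = Mul(Rational(-1, 146), 129) = Rational(-129, 146)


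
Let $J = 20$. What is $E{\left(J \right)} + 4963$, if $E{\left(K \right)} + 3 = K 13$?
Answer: $5220$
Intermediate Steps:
$E{\left(K \right)} = -3 + 13 K$ ($E{\left(K \right)} = -3 + K 13 = -3 + 13 K$)
$E{\left(J \right)} + 4963 = \left(-3 + 13 \cdot 20\right) + 4963 = \left(-3 + 260\right) + 4963 = 257 + 4963 = 5220$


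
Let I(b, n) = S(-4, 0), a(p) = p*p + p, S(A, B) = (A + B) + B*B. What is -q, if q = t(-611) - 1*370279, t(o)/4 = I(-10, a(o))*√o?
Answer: 370279 + 16*I*√611 ≈ 3.7028e+5 + 395.49*I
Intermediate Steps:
S(A, B) = A + B + B² (S(A, B) = (A + B) + B² = A + B + B²)
a(p) = p + p² (a(p) = p² + p = p + p²)
I(b, n) = -4 (I(b, n) = -4 + 0 + 0² = -4 + 0 + 0 = -4)
t(o) = -16*√o (t(o) = 4*(-4*√o) = -16*√o)
q = -370279 - 16*I*√611 (q = -16*I*√611 - 1*370279 = -16*I*√611 - 370279 = -370279 - 16*I*√611 ≈ -3.7028e+5 - 395.49*I)
-q = -(-370279 - 16*I*√611) = 370279 + 16*I*√611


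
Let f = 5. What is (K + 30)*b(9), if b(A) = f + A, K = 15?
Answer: 630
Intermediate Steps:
b(A) = 5 + A
(K + 30)*b(9) = (15 + 30)*(5 + 9) = 45*14 = 630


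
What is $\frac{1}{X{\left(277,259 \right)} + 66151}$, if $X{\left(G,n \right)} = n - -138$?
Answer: $\frac{1}{66548} \approx 1.5027 \cdot 10^{-5}$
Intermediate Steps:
$X{\left(G,n \right)} = 138 + n$ ($X{\left(G,n \right)} = n + 138 = 138 + n$)
$\frac{1}{X{\left(277,259 \right)} + 66151} = \frac{1}{\left(138 + 259\right) + 66151} = \frac{1}{397 + 66151} = \frac{1}{66548}$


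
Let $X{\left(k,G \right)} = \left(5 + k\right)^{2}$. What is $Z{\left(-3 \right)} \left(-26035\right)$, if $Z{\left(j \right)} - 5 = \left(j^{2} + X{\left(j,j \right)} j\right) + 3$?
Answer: $-130175$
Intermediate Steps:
$Z{\left(j \right)} = 8 + j^{2} + j \left(5 + j\right)^{2}$ ($Z{\left(j \right)} = 5 + \left(\left(j^{2} + \left(5 + j\right)^{2} j\right) + 3\right) = 5 + \left(\left(j^{2} + j \left(5 + j\right)^{2}\right) + 3\right) = 5 + \left(3 + j^{2} + j \left(5 + j\right)^{2}\right) = 8 + j^{2} + j \left(5 + j\right)^{2}$)
$Z{\left(-3 \right)} \left(-26035\right) = \left(8 + \left(-3\right)^{2} - 3 \left(5 - 3\right)^{2}\right) \left(-26035\right) = \left(8 + 9 - 3 \cdot 2^{2}\right) \left(-26035\right) = \left(8 + 9 - 12\right) \left(-26035\right) = 5 \left(-26035\right) = -130175$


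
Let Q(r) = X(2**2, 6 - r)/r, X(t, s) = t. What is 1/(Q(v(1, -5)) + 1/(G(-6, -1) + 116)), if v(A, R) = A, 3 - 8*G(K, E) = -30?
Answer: 961/3852 ≈ 0.24948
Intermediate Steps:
G(K, E) = 33/8 (G(K, E) = 3/8 - 1/8*(-30) = 3/8 + 15/4 = 33/8)
Q(r) = 4/r (Q(r) = 2**2/r = 4/r)
1/(Q(v(1, -5)) + 1/(G(-6, -1) + 116)) = 1/(4/1 + 1/(33/8 + 116)) = 1/(4*1 + 1/(961/8)) = 1/(4 + 8/961) = 1/(3852/961) = 961/3852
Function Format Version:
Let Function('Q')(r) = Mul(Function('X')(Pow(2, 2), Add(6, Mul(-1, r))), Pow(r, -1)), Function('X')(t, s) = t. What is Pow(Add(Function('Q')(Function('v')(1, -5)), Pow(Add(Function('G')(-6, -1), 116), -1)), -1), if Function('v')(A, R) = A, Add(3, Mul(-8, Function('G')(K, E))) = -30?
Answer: Rational(961, 3852) ≈ 0.24948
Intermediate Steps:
Function('G')(K, E) = Rational(33, 8) (Function('G')(K, E) = Add(Rational(3, 8), Mul(Rational(-1, 8), -30)) = Add(Rational(3, 8), Rational(15, 4)) = Rational(33, 8))
Function('Q')(r) = Mul(4, Pow(r, -1)) (Function('Q')(r) = Mul(Pow(2, 2), Pow(r, -1)) = Mul(4, Pow(r, -1)))
Pow(Add(Function('Q')(Function('v')(1, -5)), Pow(Add(Function('G')(-6, -1), 116), -1)), -1) = Pow(Add(Mul(4, Pow(1, -1)), Pow(Add(Rational(33, 8), 116), -1)), -1) = Pow(Add(Mul(4, 1), Pow(Rational(961, 8), -1)), -1) = Pow(Add(4, Rational(8, 961)), -1) = Pow(Rational(3852, 961), -1) = Rational(961, 3852)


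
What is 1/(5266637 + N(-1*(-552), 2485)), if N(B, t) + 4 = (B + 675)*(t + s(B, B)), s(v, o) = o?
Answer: 1/8993032 ≈ 1.1120e-7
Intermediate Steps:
N(B, t) = -4 + (675 + B)*(B + t) (N(B, t) = -4 + (B + 675)*(t + B) = -4 + (675 + B)*(B + t))
1/(5266637 + N(-1*(-552), 2485)) = 1/(5266637 + (-4 + (-1*(-552))² + 675*(-1*(-552)) + 675*2485 - 1*(-552)*2485)) = 1/(5266637 + (-4 + 552² + 675*552 + 1677375 + 552*2485)) = 1/(5266637 + (-4 + 304704 + 372600 + 1677375 + 1371720)) = 1/(5266637 + 3726395) = 1/8993032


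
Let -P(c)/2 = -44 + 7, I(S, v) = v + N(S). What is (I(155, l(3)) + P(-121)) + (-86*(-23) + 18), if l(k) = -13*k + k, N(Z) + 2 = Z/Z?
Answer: 2033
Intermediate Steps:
N(Z) = -1 (N(Z) = -2 + Z/Z = -2 + 1 = -1)
l(k) = -12*k
I(S, v) = -1 + v (I(S, v) = v - 1 = -1 + v)
P(c) = 74 (P(c) = -2*(-44 + 7) = -2*(-37) = 74)
(I(155, l(3)) + P(-121)) + (-86*(-23) + 18) = ((-1 - 12*3) + 74) + (-86*(-23) + 18) = ((-1 - 36) + 74) + (1978 + 18) = (-37 + 74) + 1996 = 37 + 1996 = 2033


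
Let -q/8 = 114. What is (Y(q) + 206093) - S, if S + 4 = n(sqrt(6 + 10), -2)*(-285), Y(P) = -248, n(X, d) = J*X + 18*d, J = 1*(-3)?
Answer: 192169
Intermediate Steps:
q = -912 (q = -8*114 = -912)
J = -3
n(X, d) = -3*X + 18*d
S = 13676 (S = -4 + (-3*sqrt(6 + 10) + 18*(-2))*(-285) = -4 + (-3*sqrt(16) - 36)*(-285) = -4 + (-3*4 - 36)*(-285) = -4 + (-12 - 36)*(-285) = -4 - 48*(-285) = -4 + 13680 = 13676)
(Y(q) + 206093) - S = (-248 + 206093) - 1*13676 = 205845 - 13676 = 192169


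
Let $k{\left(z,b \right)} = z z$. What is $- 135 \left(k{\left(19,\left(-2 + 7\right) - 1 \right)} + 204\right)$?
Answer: $-76275$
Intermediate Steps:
$k{\left(z,b \right)} = z^{2}$
$- 135 \left(k{\left(19,\left(-2 + 7\right) - 1 \right)} + 204\right) = - 135 \left(19^{2} + 204\right) = - 135 \left(361 + 204\right) = \left(-135\right) 565 = -76275$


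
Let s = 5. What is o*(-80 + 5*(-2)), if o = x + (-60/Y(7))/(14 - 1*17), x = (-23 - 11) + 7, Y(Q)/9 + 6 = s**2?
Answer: 45970/19 ≈ 2419.5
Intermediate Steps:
Y(Q) = 171 (Y(Q) = -54 + 9*5**2 = -54 + 9*25 = -54 + 225 = 171)
x = -27 (x = -34 + 7 = -27)
o = -4597/171 (o = -27 + (-60/171)/(14 - 1*17) = -27 + (-60*1/171)/(14 - 17) = -27 - 20/57/(-3) = -27 - 20/57*(-1/3) = -27 + 20/171 = -4597/171 ≈ -26.883)
o*(-80 + 5*(-2)) = -4597*(-80 + 5*(-2))/171 = -4597*(-80 - 10)/171 = -4597/171*(-90) = 45970/19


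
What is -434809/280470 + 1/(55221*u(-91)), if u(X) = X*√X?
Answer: -434809/280470 + I*√91/457285101 ≈ -1.5503 + 2.0861e-8*I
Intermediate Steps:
u(X) = X^(3/2)
-434809/280470 + 1/(55221*u(-91)) = -434809/280470 + 1/(55221*((-91)^(3/2))) = -434809*1/280470 + 1/(55221*((-91*I*√91))) = -434809/280470 + (I*√91/8281)/55221 = -434809/280470 + I*√91/457285101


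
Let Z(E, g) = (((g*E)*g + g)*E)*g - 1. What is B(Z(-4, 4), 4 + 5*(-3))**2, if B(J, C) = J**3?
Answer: 777878276027898241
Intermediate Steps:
Z(E, g) = -1 + E*g*(g + E*g**2) (Z(E, g) = (((E*g)*g + g)*E)*g - 1 = ((E*g**2 + g)*E)*g - 1 = ((g + E*g**2)*E)*g - 1 = (E*(g + E*g**2))*g - 1 = E*g*(g + E*g**2) - 1 = -1 + E*g*(g + E*g**2))
B(Z(-4, 4), 4 + 5*(-3))**2 = ((-1 - 4*4**2 + (-4)**2*4**3)**3)**2 = ((-1 - 4*16 + 16*64)**3)**2 = ((-1 - 64 + 1024)**3)**2 = (959**3)**2 = 881974079**2 = 777878276027898241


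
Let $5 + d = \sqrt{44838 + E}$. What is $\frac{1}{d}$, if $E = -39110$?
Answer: $\frac{5}{5703} + \frac{4 \sqrt{358}}{5703} \approx 0.014148$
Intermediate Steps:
$d = -5 + 4 \sqrt{358}$ ($d = -5 + \sqrt{44838 - 39110} = -5 + \sqrt{5728} = -5 + 4 \sqrt{358} \approx 70.684$)
$\frac{1}{d} = \frac{1}{-5 + 4 \sqrt{358}}$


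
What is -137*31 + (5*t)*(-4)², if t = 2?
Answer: -4087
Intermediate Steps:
-137*31 + (5*t)*(-4)² = -137*31 + (5*2)*(-4)² = -4247 + 10*16 = -4247 + 160 = -4087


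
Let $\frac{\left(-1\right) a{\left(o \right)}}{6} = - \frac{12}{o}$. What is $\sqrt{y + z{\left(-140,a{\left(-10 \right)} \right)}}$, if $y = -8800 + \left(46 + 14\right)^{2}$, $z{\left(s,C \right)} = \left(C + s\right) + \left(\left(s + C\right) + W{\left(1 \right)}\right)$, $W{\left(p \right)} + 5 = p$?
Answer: $\frac{2 i \sqrt{34365}}{5} \approx 74.151 i$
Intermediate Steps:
$W{\left(p \right)} = -5 + p$
$a{\left(o \right)} = \frac{72}{o}$ ($a{\left(o \right)} = - 6 \left(- \frac{12}{o}\right) = \frac{72}{o}$)
$z{\left(s,C \right)} = -4 + 2 C + 2 s$ ($z{\left(s,C \right)} = \left(C + s\right) + \left(\left(s + C\right) + \left(-5 + 1\right)\right) = \left(C + s\right) - \left(4 - C - s\right) = \left(C + s\right) + \left(-4 + C + s\right) = -4 + 2 C + 2 s$)
$y = -5200$ ($y = -8800 + 60^{2} = -8800 + 3600 = -5200$)
$\sqrt{y + z{\left(-140,a{\left(-10 \right)} \right)}} = \sqrt{-5200 + \left(-4 + 2 \frac{72}{-10} + 2 \left(-140\right)\right)} = \sqrt{-5200 - \left(284 - 144 \left(- \frac{1}{10}\right)\right)} = \sqrt{-5200 - \frac{1492}{5}} = \sqrt{- \frac{27492}{5}} = \frac{2 i \sqrt{34365}}{5}$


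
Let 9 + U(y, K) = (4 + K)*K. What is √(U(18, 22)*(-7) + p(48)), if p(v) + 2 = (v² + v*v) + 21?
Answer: 7*√14 ≈ 26.192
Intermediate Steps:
p(v) = 19 + 2*v² (p(v) = -2 + ((v² + v*v) + 21) = -2 + ((v² + v²) + 21) = -2 + (2*v² + 21) = -2 + (21 + 2*v²) = 19 + 2*v²)
U(y, K) = -9 + K*(4 + K) (U(y, K) = -9 + (4 + K)*K = -9 + K*(4 + K))
√(U(18, 22)*(-7) + p(48)) = √((-9 + 22² + 4*22)*(-7) + (19 + 2*48²)) = √((-9 + 484 + 88)*(-7) + (19 + 2*2304)) = √(563*(-7) + (19 + 4608)) = √(-3941 + 4627) = √686 = 7*√14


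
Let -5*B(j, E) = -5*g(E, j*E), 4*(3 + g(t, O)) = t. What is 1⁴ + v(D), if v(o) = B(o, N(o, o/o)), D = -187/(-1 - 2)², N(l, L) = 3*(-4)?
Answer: -5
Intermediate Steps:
g(t, O) = -3 + t/4
N(l, L) = -12
D = -187/9 (D = -187/((-3)²) = -187/9 ≈ -20.778)
B(j, E) = -3 + E/4 (B(j, E) = -(-1)*(-3 + E/4) = -(15 - 5*E/4)/5 = -3 + E/4)
v(o) = -6 (v(o) = -3 + (¼)*(-12) = -3 - 3 = -6)
1⁴ + v(D) = 1⁴ - 6 = 1 - 6 = -5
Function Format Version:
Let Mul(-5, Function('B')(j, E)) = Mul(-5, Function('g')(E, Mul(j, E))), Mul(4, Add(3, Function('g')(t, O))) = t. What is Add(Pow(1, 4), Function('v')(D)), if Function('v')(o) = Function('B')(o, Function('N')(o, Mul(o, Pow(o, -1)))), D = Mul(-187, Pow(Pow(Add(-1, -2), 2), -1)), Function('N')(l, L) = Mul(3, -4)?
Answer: -5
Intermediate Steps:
Function('g')(t, O) = Add(-3, Mul(Rational(1, 4), t))
Function('N')(l, L) = -12
D = Rational(-187, 9) (D = Mul(-187, Pow(Pow(-3, 2), -1)) = Mul(-187, Pow(9, -1)) = Mul(-187, Rational(1, 9)) = Rational(-187, 9) ≈ -20.778)
Function('B')(j, E) = Add(-3, Mul(Rational(1, 4), E)) (Function('B')(j, E) = Mul(Rational(-1, 5), Mul(-5, Add(-3, Mul(Rational(1, 4), E)))) = Mul(Rational(-1, 5), Add(15, Mul(Rational(-5, 4), E))) = Add(-3, Mul(Rational(1, 4), E)))
Function('v')(o) = -6 (Function('v')(o) = Add(-3, Mul(Rational(1, 4), -12)) = Add(-3, -3) = -6)
Add(Pow(1, 4), Function('v')(D)) = Add(Pow(1, 4), -6) = Add(1, -6) = -5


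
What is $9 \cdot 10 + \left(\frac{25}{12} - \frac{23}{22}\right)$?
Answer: $\frac{12017}{132} \approx 91.038$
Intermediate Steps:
$9 \cdot 10 + \left(\frac{25}{12} - \frac{23}{22}\right) = 90 + \left(25 \cdot \frac{1}{12} - \frac{23}{22}\right) = 90 + \left(\frac{25}{12} - \frac{23}{22}\right) = 90 + \frac{137}{132} = \frac{12017}{132}$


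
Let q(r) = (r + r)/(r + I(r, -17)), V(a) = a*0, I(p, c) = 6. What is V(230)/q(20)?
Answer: 0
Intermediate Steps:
V(a) = 0
q(r) = 2*r/(6 + r) (q(r) = (r + r)/(r + 6) = (2*r)/(6 + r) = 2*r/(6 + r))
V(230)/q(20) = 0/((2*20/(6 + 20))) = 0/((2*20/26)) = 0/((2*20*(1/26))) = 0/(20/13) = 0*(13/20) = 0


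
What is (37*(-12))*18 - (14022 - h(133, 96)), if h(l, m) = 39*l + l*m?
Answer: -4059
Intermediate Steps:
(37*(-12))*18 - (14022 - h(133, 96)) = (37*(-12))*18 - (14022 - 133*(39 + 96)) = -444*18 - (14022 - 133*135) = -7992 - (14022 - 1*17955) = -7992 - (14022 - 17955) = -7992 - 1*(-3933) = -7992 + 3933 = -4059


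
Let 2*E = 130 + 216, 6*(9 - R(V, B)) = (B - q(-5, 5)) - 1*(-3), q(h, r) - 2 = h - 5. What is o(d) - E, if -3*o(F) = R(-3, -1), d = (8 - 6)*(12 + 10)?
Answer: -1579/9 ≈ -175.44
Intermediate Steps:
q(h, r) = -3 + h (q(h, r) = 2 + (h - 5) = 2 + (-5 + h) = -3 + h)
d = 44 (d = 2*22 = 44)
R(V, B) = 43/6 - B/6 (R(V, B) = 9 - ((B - (-3 - 5)) - 1*(-3))/6 = 9 - ((B - 1*(-8)) + 3)/6 = 9 - ((B + 8) + 3)/6 = 9 - ((8 + B) + 3)/6 = 9 - (11 + B)/6 = 9 + (-11/6 - B/6) = 43/6 - B/6)
E = 173 (E = (130 + 216)/2 = (1/2)*346 = 173)
o(F) = -22/9 (o(F) = -(43/6 - 1/6*(-1))/3 = -(43/6 + 1/6)/3 = -1/3*22/3 = -22/9)
o(d) - E = -22/9 - 1*173 = -22/9 - 173 = -1579/9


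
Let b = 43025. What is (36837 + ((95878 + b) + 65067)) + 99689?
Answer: 340496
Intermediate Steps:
(36837 + ((95878 + b) + 65067)) + 99689 = (36837 + ((95878 + 43025) + 65067)) + 99689 = (36837 + (138903 + 65067)) + 99689 = (36837 + 203970) + 99689 = 240807 + 99689 = 340496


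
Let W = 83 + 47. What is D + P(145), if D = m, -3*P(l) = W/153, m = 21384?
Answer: 9815126/459 ≈ 21384.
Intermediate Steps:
W = 130
P(l) = -130/459 (P(l) = -130/(3*153) = -1/3*130/153 = -130/459)
D = 21384
D + P(145) = 21384 - 130/459 = 9815126/459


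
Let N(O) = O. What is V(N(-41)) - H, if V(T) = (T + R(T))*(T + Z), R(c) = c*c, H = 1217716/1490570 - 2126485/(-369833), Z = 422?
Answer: 172223456156986261/275630987405 ≈ 6.2483e+5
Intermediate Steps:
H = 1810013153939/275630987405 (H = 1217716*(1/1490570) - 2126485*(-1/369833) = 608858/745285 + 2126485/369833 = 1810013153939/275630987405 ≈ 6.5668)
R(c) = c**2
V(T) = (422 + T)*(T + T**2) (V(T) = (T + T**2)*(T + 422) = (T + T**2)*(422 + T) = (422 + T)*(T + T**2))
V(N(-41)) - H = -41*(422 + (-41)**2 + 423*(-41)) - 1*1810013153939/275630987405 = -41*(422 + 1681 - 17343) - 1810013153939/275630987405 = -41*(-15240) - 1810013153939/275630987405 = 624840 - 1810013153939/275630987405 = 172223456156986261/275630987405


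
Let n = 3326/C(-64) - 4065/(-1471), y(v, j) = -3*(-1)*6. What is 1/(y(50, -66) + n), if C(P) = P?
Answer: -47072/1468897 ≈ -0.032046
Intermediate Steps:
y(v, j) = 18 (y(v, j) = 3*6 = 18)
n = -2316193/47072 (n = 3326/(-64) - 4065/(-1471) = 3326*(-1/64) - 4065*(-1/1471) = -1663/32 + 4065/1471 = -2316193/47072 ≈ -49.205)
1/(y(50, -66) + n) = 1/(18 - 2316193/47072) = 1/(-1468897/47072) = -47072/1468897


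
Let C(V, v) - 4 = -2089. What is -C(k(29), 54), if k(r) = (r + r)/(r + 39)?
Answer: 2085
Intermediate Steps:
k(r) = 2*r/(39 + r) (k(r) = (2*r)/(39 + r) = 2*r/(39 + r))
C(V, v) = -2085 (C(V, v) = 4 - 2089 = -2085)
-C(k(29), 54) = -1*(-2085) = 2085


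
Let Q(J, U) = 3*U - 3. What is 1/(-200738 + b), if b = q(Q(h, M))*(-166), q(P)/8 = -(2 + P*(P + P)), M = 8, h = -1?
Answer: 1/973214 ≈ 1.0275e-6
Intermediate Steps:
Q(J, U) = -3 + 3*U
q(P) = -16 - 16*P² (q(P) = 8*(-(2 + P*(P + P))) = 8*(-(2 + P*(2*P))) = 8*(-(2 + 2*P²)) = 8*(-2 - 2*P²) = -16 - 16*P²)
b = 1173952 (b = (-16 - 16*(-3 + 3*8)²)*(-166) = (-16 - 16*(-3 + 24)²)*(-166) = (-16 - 16*21²)*(-166) = (-16 - 16*441)*(-166) = (-16 - 7056)*(-166) = -7072*(-166) = 1173952)
1/(-200738 + b) = 1/(-200738 + 1173952) = 1/973214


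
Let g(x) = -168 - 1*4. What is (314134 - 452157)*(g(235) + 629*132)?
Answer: -11436033688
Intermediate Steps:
g(x) = -172 (g(x) = -168 - 4 = -172)
(314134 - 452157)*(g(235) + 629*132) = (314134 - 452157)*(-172 + 629*132) = -138023*(-172 + 83028) = -138023*82856 = -11436033688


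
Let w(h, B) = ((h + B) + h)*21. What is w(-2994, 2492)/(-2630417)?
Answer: 3864/138443 ≈ 0.027910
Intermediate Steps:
w(h, B) = 21*B + 42*h (w(h, B) = ((B + h) + h)*21 = (B + 2*h)*21 = 21*B + 42*h)
w(-2994, 2492)/(-2630417) = (21*2492 + 42*(-2994))/(-2630417) = (52332 - 125748)*(-1/2630417) = -73416*(-1/2630417) = 3864/138443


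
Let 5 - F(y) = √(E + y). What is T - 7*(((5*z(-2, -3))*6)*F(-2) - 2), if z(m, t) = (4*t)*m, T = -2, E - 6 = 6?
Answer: -25188 + 5040*√10 ≈ -9250.1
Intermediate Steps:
E = 12 (E = 6 + 6 = 12)
z(m, t) = 4*m*t
F(y) = 5 - √(12 + y)
T - 7*(((5*z(-2, -3))*6)*F(-2) - 2) = -2 - 7*(((5*(4*(-2)*(-3)))*6)*(5 - √(12 - 2)) - 2) = -2 - 7*(((5*24)*6)*(5 - √10) - 2) = -2 - 7*((120*6)*(5 - √10) - 2) = -2 - 7*(720*(5 - √10) - 2) = -2 - 7*((3600 - 720*√10) - 2) = -2 - 7*(3598 - 720*√10) = -2 + (-25186 + 5040*√10) = -25188 + 5040*√10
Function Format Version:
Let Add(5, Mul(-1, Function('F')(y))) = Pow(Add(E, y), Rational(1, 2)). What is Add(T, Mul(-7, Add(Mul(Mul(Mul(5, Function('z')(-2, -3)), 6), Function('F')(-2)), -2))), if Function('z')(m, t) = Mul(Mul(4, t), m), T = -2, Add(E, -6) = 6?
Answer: Add(-25188, Mul(5040, Pow(10, Rational(1, 2)))) ≈ -9250.1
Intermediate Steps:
E = 12 (E = Add(6, 6) = 12)
Function('z')(m, t) = Mul(4, m, t)
Function('F')(y) = Add(5, Mul(-1, Pow(Add(12, y), Rational(1, 2))))
Add(T, Mul(-7, Add(Mul(Mul(Mul(5, Function('z')(-2, -3)), 6), Function('F')(-2)), -2))) = Add(-2, Mul(-7, Add(Mul(Mul(Mul(5, Mul(4, -2, -3)), 6), Add(5, Mul(-1, Pow(Add(12, -2), Rational(1, 2))))), -2))) = Add(-2, Mul(-7, Add(Mul(Mul(Mul(5, 24), 6), Add(5, Mul(-1, Pow(10, Rational(1, 2))))), -2))) = Add(-2, Mul(-7, Add(Mul(Mul(120, 6), Add(5, Mul(-1, Pow(10, Rational(1, 2))))), -2))) = Add(-2, Mul(-7, Add(Mul(720, Add(5, Mul(-1, Pow(10, Rational(1, 2))))), -2))) = Add(-2, Mul(-7, Add(Add(3600, Mul(-720, Pow(10, Rational(1, 2)))), -2))) = Add(-2, Mul(-7, Add(3598, Mul(-720, Pow(10, Rational(1, 2)))))) = Add(-2, Add(-25186, Mul(5040, Pow(10, Rational(1, 2))))) = Add(-25188, Mul(5040, Pow(10, Rational(1, 2))))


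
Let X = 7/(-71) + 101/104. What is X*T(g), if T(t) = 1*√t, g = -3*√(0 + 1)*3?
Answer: 19329*I/7384 ≈ 2.6177*I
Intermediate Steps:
g = -9 (g = -3*√1*3 = -3*1*3 = -3*3 = -9)
X = 6443/7384 (X = 7*(-1/71) + 101*(1/104) = -7/71 + 101/104 = 6443/7384 ≈ 0.87256)
T(t) = √t
X*T(g) = 6443*√(-9)/7384 = 6443*(3*I)/7384 = 19329*I/7384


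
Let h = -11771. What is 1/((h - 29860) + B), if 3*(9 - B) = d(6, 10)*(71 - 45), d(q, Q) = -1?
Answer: -3/124840 ≈ -2.4031e-5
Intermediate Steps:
B = 53/3 (B = 9 - (-1)*(71 - 45)/3 = 9 - (-1)*26/3 = 9 - ⅓*(-26) = 9 + 26/3 = 53/3 ≈ 17.667)
1/((h - 29860) + B) = 1/((-11771 - 29860) + 53/3) = 1/(-41631 + 53/3) = 1/(-124840/3) = -3/124840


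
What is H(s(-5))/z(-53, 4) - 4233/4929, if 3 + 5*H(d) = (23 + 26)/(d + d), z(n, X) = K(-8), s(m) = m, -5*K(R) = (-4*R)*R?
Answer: -3741957/4206080 ≈ -0.88965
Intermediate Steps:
K(R) = 4*R²/5 (K(R) = -(-4*R)*R/5 = -(-4)*R²/5 = 4*R²/5)
z(n, X) = 256/5 (z(n, X) = (⅘)*(-8)² = (⅘)*64 = 256/5)
H(d) = -⅗ + 49/(10*d) (H(d) = -⅗ + ((23 + 26)/(d + d))/5 = -⅗ + (49/((2*d)))/5 = -⅗ + (49*(1/(2*d)))/5 = -⅗ + (49/(2*d))/5 = -⅗ + 49/(10*d))
H(s(-5))/z(-53, 4) - 4233/4929 = ((⅒)*(49 - 6*(-5))/(-5))/(256/5) - 4233/4929 = ((⅒)*(-⅕)*(49 + 30))*(5/256) - 4233*1/4929 = ((⅒)*(-⅕)*79)*(5/256) - 1411/1643 = -79/50*5/256 - 1411/1643 = -79/2560 - 1411/1643 = -3741957/4206080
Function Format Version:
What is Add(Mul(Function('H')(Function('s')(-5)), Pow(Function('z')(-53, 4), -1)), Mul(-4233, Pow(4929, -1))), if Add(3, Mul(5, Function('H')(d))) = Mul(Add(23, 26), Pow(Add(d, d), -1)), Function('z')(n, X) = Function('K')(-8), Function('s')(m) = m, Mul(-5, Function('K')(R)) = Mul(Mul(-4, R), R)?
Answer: Rational(-3741957, 4206080) ≈ -0.88965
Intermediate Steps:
Function('K')(R) = Mul(Rational(4, 5), Pow(R, 2)) (Function('K')(R) = Mul(Rational(-1, 5), Mul(Mul(-4, R), R)) = Mul(Rational(-1, 5), Mul(-4, Pow(R, 2))) = Mul(Rational(4, 5), Pow(R, 2)))
Function('z')(n, X) = Rational(256, 5) (Function('z')(n, X) = Mul(Rational(4, 5), Pow(-8, 2)) = Mul(Rational(4, 5), 64) = Rational(256, 5))
Function('H')(d) = Add(Rational(-3, 5), Mul(Rational(49, 10), Pow(d, -1))) (Function('H')(d) = Add(Rational(-3, 5), Mul(Rational(1, 5), Mul(Add(23, 26), Pow(Add(d, d), -1)))) = Add(Rational(-3, 5), Mul(Rational(1, 5), Mul(49, Pow(Mul(2, d), -1)))) = Add(Rational(-3, 5), Mul(Rational(1, 5), Mul(49, Mul(Rational(1, 2), Pow(d, -1))))) = Add(Rational(-3, 5), Mul(Rational(1, 5), Mul(Rational(49, 2), Pow(d, -1)))) = Add(Rational(-3, 5), Mul(Rational(49, 10), Pow(d, -1))))
Add(Mul(Function('H')(Function('s')(-5)), Pow(Function('z')(-53, 4), -1)), Mul(-4233, Pow(4929, -1))) = Add(Mul(Mul(Rational(1, 10), Pow(-5, -1), Add(49, Mul(-6, -5))), Pow(Rational(256, 5), -1)), Mul(-4233, Pow(4929, -1))) = Add(Mul(Mul(Rational(1, 10), Rational(-1, 5), Add(49, 30)), Rational(5, 256)), Mul(-4233, Rational(1, 4929))) = Add(Mul(Mul(Rational(1, 10), Rational(-1, 5), 79), Rational(5, 256)), Rational(-1411, 1643)) = Add(Mul(Rational(-79, 50), Rational(5, 256)), Rational(-1411, 1643)) = Add(Rational(-79, 2560), Rational(-1411, 1643)) = Rational(-3741957, 4206080)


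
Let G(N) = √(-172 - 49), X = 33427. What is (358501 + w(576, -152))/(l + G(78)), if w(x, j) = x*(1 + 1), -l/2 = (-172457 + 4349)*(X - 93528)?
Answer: -7267478613277848/408319527622578210077 - 359653*I*√221/408319527622578210077 ≈ -1.7799e-5 - 1.3094e-14*I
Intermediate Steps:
l = -20206917816 (l = -2*(-172457 + 4349)*(33427 - 93528) = -(-336216)*(-60101) = -2*10103458908 = -20206917816)
w(x, j) = 2*x (w(x, j) = x*2 = 2*x)
G(N) = I*√221 (G(N) = √(-221) = I*√221)
(358501 + w(576, -152))/(l + G(78)) = (358501 + 2*576)/(-20206917816 + I*√221) = (358501 + 1152)/(-20206917816 + I*√221) = 359653/(-20206917816 + I*√221)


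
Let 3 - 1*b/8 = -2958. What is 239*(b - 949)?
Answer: 5434621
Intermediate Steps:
b = 23688 (b = 24 - 8*(-2958) = 24 + 23664 = 23688)
239*(b - 949) = 239*(23688 - 949) = 239*22739 = 5434621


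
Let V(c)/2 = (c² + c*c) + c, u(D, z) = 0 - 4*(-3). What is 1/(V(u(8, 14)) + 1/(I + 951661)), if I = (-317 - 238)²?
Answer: 1259686/755811601 ≈ 0.0016667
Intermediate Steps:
u(D, z) = 12 (u(D, z) = 0 + 12 = 12)
V(c) = 2*c + 4*c² (V(c) = 2*((c² + c*c) + c) = 2*((c² + c²) + c) = 2*(2*c² + c) = 2*(c + 2*c²) = 2*c + 4*c²)
I = 308025 (I = (-555)² = 308025)
1/(V(u(8, 14)) + 1/(I + 951661)) = 1/(2*12*(1 + 2*12) + 1/(308025 + 951661)) = 1/(2*12*(1 + 24) + 1/1259686) = 1/(2*12*25 + 1/1259686) = 1/(600 + 1/1259686) = 1/(755811601/1259686) = 1259686/755811601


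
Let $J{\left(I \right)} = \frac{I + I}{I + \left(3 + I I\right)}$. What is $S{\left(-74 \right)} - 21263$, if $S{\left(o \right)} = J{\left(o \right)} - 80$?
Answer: $- \frac{115359063}{5405} \approx -21343.0$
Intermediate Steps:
$J{\left(I \right)} = \frac{2 I}{3 + I + I^{2}}$ ($J{\left(I \right)} = \frac{2 I}{I + \left(3 + I^{2}\right)} = \frac{2 I}{3 + I + I^{2}}$)
$S{\left(o \right)} = -80 + \frac{2 o}{3 + o + o^{2}}$ ($S{\left(o \right)} = \frac{2 o}{3 + o + o^{2}} - 80 = -80 + \frac{2 o}{3 + o + o^{2}}$)
$S{\left(-74 \right)} - 21263 = \frac{2 \left(-120 - 40 \left(-74\right)^{2} - -2886\right)}{3 - 74 + \left(-74\right)^{2}} - 21263 = \frac{2 \left(-120 - 219040 + 2886\right)}{3 - 74 + 5476} - 21263 = \frac{2 \left(-120 - 219040 + 2886\right)}{5405} - 21263 = 2 \cdot \frac{1}{5405} \left(-216274\right) - 21263 = - \frac{432548}{5405} - 21263 = - \frac{115359063}{5405}$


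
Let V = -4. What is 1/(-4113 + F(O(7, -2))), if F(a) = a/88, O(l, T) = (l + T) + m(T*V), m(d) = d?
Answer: -88/361931 ≈ -0.00024314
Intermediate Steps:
O(l, T) = l - 3*T (O(l, T) = (l + T) + T*(-4) = (T + l) - 4*T = l - 3*T)
F(a) = a/88 (F(a) = a*(1/88) = a/88)
1/(-4113 + F(O(7, -2))) = 1/(-4113 + (7 - 3*(-2))/88) = 1/(-4113 + (7 + 6)/88) = 1/(-4113 + (1/88)*13) = 1/(-4113 + 13/88) = 1/(-361931/88) = -88/361931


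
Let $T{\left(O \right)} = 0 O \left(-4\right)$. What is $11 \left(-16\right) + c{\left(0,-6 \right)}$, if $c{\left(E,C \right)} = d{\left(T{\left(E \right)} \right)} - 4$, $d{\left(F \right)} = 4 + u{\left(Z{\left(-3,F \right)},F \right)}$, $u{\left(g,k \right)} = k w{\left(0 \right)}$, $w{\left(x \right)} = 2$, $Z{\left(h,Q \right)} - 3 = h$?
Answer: $-176$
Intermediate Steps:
$T{\left(O \right)} = 0$ ($T{\left(O \right)} = 0 \left(-4\right) = 0$)
$Z{\left(h,Q \right)} = 3 + h$
$u{\left(g,k \right)} = 2 k$ ($u{\left(g,k \right)} = k 2 = 2 k$)
$d{\left(F \right)} = 4 + 2 F$
$c{\left(E,C \right)} = 0$ ($c{\left(E,C \right)} = \left(4 + 2 \cdot 0\right) - 4 = \left(4 + 0\right) - 4 = 4 - 4 = 0$)
$11 \left(-16\right) + c{\left(0,-6 \right)} = 11 \left(-16\right) + 0 = -176 + 0 = -176$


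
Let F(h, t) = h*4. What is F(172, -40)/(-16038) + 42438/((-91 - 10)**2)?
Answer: 336801178/81801819 ≈ 4.1173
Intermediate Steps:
F(h, t) = 4*h
F(172, -40)/(-16038) + 42438/((-91 - 10)**2) = (4*172)/(-16038) + 42438/((-91 - 10)**2) = 688*(-1/16038) + 42438/((-101)**2) = -344/8019 + 42438/10201 = 336801178/81801819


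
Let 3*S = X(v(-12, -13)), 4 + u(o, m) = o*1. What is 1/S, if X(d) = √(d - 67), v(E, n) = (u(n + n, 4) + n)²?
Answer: √22/66 ≈ 0.071067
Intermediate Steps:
u(o, m) = -4 + o (u(o, m) = -4 + o*1 = -4 + o)
v(E, n) = (-4 + 3*n)² (v(E, n) = ((-4 + (n + n)) + n)² = ((-4 + 2*n) + n)² = (-4 + 3*n)²)
X(d) = √(-67 + d)
S = 3*√22 (S = √(-67 + (-4 + 3*(-13))²)/3 = √(-67 + (-4 - 39)²)/3 = √(-67 + (-43)²)/3 = √(-67 + 1849)/3 = √1782/3 = (9*√22)/3 = 3*√22 ≈ 14.071)
1/S = 1/(3*√22) = √22/66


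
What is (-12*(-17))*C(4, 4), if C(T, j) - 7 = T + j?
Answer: 3060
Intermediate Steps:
C(T, j) = 7 + T + j (C(T, j) = 7 + (T + j) = 7 + T + j)
(-12*(-17))*C(4, 4) = (-12*(-17))*(7 + 4 + 4) = 204*15 = 3060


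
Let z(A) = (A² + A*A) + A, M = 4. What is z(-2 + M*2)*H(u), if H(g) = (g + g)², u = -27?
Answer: 227448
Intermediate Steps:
H(g) = 4*g² (H(g) = (2*g)² = 4*g²)
z(A) = A + 2*A² (z(A) = (A² + A²) + A = 2*A² + A = A + 2*A²)
z(-2 + M*2)*H(u) = ((-2 + 4*2)*(1 + 2*(-2 + 4*2)))*(4*(-27)²) = ((-2 + 8)*(1 + 2*(-2 + 8)))*(4*729) = (6*(1 + 2*6))*2916 = (6*(1 + 12))*2916 = (6*13)*2916 = 78*2916 = 227448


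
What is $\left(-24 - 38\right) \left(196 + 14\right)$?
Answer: $-13020$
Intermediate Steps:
$\left(-24 - 38\right) \left(196 + 14\right) = \left(-62\right) 210 = -13020$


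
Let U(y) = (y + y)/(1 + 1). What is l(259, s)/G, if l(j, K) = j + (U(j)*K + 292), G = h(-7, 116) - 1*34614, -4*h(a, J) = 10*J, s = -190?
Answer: 48659/34904 ≈ 1.3941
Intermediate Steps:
h(a, J) = -5*J/2
U(y) = y (U(y) = (2*y)/2 = (2*y)*(1/2) = y)
G = -34904 (G = -5/2*116 - 1*34614 = -290 - 34614 = -34904)
l(j, K) = 292 + j + K*j (l(j, K) = j + (j*K + 292) = j + (K*j + 292) = j + (292 + K*j) = 292 + j + K*j)
l(259, s)/G = (292 + 259 - 190*259)/(-34904) = (292 + 259 - 49210)*(-1/34904) = -48659*(-1/34904) = 48659/34904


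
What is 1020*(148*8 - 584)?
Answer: 612000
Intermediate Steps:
1020*(148*8 - 584) = 1020*(1184 - 584) = 1020*600 = 612000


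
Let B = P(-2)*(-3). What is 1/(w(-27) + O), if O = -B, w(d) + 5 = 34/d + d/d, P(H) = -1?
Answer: -27/223 ≈ -0.12108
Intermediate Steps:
w(d) = -4 + 34/d (w(d) = -5 + (34/d + d/d) = -5 + (34/d + 1) = -5 + (1 + 34/d) = -4 + 34/d)
B = 3 (B = -1*(-3) = 3)
O = -3 (O = -1*3 = -3)
1/(w(-27) + O) = 1/((-4 + 34/(-27)) - 3) = 1/((-4 + 34*(-1/27)) - 3) = 1/((-4 - 34/27) - 3) = 1/(-142/27 - 3) = 1/(-223/27) = -27/223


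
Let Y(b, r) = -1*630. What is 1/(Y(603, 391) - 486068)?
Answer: -1/486698 ≈ -2.0547e-6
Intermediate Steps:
Y(b, r) = -630
1/(Y(603, 391) - 486068) = 1/(-630 - 486068) = 1/(-486698) = -1/486698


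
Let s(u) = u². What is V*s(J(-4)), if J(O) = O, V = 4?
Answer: 64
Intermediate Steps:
V*s(J(-4)) = 4*(-4)² = 4*16 = 64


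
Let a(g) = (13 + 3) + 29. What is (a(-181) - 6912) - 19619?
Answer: -26486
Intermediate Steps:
a(g) = 45 (a(g) = 16 + 29 = 45)
(a(-181) - 6912) - 19619 = (45 - 6912) - 19619 = -6867 - 19619 = -26486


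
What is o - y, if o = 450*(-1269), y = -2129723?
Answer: 1558673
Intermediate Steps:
o = -571050
o - y = -571050 - 1*(-2129723) = -571050 + 2129723 = 1558673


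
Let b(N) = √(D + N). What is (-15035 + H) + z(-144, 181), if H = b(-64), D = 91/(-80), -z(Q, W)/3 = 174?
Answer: -15557 + 3*I*√2895/20 ≈ -15557.0 + 8.0708*I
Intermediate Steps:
z(Q, W) = -522 (z(Q, W) = -3*174 = -522)
D = -91/80 (D = 91*(-1/80) = -91/80 ≈ -1.1375)
b(N) = √(-91/80 + N)
H = 3*I*√2895/20 (H = √(-455 + 400*(-64))/20 = √(-455 - 25600)/20 = √(-26055)/20 = (3*I*√2895)/20 = 3*I*√2895/20 ≈ 8.0708*I)
(-15035 + H) + z(-144, 181) = (-15035 + 3*I*√2895/20) - 522 = -15557 + 3*I*√2895/20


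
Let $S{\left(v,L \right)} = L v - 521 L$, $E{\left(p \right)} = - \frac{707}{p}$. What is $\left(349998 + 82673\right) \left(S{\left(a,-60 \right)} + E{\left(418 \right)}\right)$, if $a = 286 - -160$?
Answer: $\frac{813548252603}{418} \approx 1.9463 \cdot 10^{9}$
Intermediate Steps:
$a = 446$ ($a = 286 + 160 = 446$)
$S{\left(v,L \right)} = - 521 L + L v$
$\left(349998 + 82673\right) \left(S{\left(a,-60 \right)} + E{\left(418 \right)}\right) = \left(349998 + 82673\right) \left(- 60 \left(-521 + 446\right) - \frac{707}{418}\right) = 432671 \left(\left(-60\right) \left(-75\right) - \frac{707}{418}\right) = 432671 \left(4500 - \frac{707}{418}\right) = 432671 \cdot \frac{1880293}{418} = \frac{813548252603}{418}$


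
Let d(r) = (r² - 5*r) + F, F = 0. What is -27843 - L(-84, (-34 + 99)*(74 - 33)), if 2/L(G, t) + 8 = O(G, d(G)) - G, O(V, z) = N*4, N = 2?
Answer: -1169407/42 ≈ -27843.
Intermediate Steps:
d(r) = r² - 5*r (d(r) = (r² - 5*r) + 0 = r² - 5*r)
O(V, z) = 8 (O(V, z) = 2*4 = 8)
L(G, t) = -2/G (L(G, t) = 2/(-8 + (8 - G)) = 2/((-G)) = 2*(-1/G) = -2/G)
-27843 - L(-84, (-34 + 99)*(74 - 33)) = -27843 - (-2)/(-84) = -27843 - (-2)*(-1)/84 = -27843 - 1*1/42 = -27843 - 1/42 = -1169407/42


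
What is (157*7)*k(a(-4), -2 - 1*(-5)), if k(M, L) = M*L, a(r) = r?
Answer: -13188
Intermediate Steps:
k(M, L) = L*M
(157*7)*k(a(-4), -2 - 1*(-5)) = (157*7)*((-2 - 1*(-5))*(-4)) = 1099*((-2 + 5)*(-4)) = 1099*(3*(-4)) = 1099*(-12) = -13188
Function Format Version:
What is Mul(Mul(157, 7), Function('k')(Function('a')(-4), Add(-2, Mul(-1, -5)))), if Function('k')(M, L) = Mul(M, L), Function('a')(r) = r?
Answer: -13188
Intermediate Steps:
Function('k')(M, L) = Mul(L, M)
Mul(Mul(157, 7), Function('k')(Function('a')(-4), Add(-2, Mul(-1, -5)))) = Mul(Mul(157, 7), Mul(Add(-2, Mul(-1, -5)), -4)) = Mul(1099, Mul(Add(-2, 5), -4)) = Mul(1099, Mul(3, -4)) = Mul(1099, -12) = -13188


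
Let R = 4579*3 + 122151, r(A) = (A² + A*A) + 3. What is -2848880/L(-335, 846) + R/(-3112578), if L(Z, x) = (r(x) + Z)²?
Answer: -579820638820193/13280638935015375 ≈ -0.043659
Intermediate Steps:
r(A) = 3 + 2*A² (r(A) = (A² + A²) + 3 = 2*A² + 3 = 3 + 2*A²)
R = 135888 (R = 13737 + 122151 = 135888)
L(Z, x) = (3 + Z + 2*x²)² (L(Z, x) = ((3 + 2*x²) + Z)² = (3 + Z + 2*x²)²)
-2848880/L(-335, 846) + R/(-3112578) = -2848880/(3 - 335 + 2*846²)² + 135888/(-3112578) = -2848880/(3 - 335 + 2*715716)² + 135888*(-1/3112578) = -2848880/(3 - 335 + 1431432)² - 22648/518763 = -2848880/(1431100²) - 22648/518763 = -2848880/2048047210000 - 22648/518763 = -2848880*1/2048047210000 - 22648/518763 = -35611/25600590125 - 22648/518763 = -579820638820193/13280638935015375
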